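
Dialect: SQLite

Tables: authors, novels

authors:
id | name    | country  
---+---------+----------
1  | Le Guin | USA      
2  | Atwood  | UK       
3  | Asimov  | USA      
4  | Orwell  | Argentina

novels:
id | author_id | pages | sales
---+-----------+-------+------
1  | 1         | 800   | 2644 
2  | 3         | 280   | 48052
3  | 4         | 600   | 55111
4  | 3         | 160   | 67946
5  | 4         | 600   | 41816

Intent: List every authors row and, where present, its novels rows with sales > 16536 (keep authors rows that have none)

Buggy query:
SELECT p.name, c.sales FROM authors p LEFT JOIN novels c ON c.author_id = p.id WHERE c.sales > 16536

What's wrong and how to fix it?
Bug: Filtering c.sales in WHERE discards the NULL rows produced by LEFT JOIN, turning it into an inner join

Fix: Move the right-table condition into the ON clause so unmatched parents are kept

Corrected query:
SELECT p.name, c.sales FROM authors p LEFT JOIN novels c ON c.author_id = p.id AND c.sales > 16536

Result:
name    | sales
--------+------
Le Guin | NULL 
Atwood  | NULL 
Asimov  | 48052
Asimov  | 67946
Orwell  | 41816
Orwell  | 55111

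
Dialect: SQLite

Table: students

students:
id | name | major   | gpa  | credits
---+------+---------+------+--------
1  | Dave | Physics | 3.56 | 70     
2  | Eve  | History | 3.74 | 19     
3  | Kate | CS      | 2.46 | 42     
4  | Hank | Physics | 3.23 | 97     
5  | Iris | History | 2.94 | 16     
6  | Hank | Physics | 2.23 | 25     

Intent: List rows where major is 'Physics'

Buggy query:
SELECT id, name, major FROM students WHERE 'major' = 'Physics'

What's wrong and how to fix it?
Bug: Single quotes denote string literals in SQL; the column name is being compared as a constant string

Fix: Remove the quotes around the column name (or use double quotes for an identifier)

Corrected query:
SELECT id, name, major FROM students WHERE major = 'Physics'

Result:
id | name | major  
---+------+--------
1  | Dave | Physics
4  | Hank | Physics
6  | Hank | Physics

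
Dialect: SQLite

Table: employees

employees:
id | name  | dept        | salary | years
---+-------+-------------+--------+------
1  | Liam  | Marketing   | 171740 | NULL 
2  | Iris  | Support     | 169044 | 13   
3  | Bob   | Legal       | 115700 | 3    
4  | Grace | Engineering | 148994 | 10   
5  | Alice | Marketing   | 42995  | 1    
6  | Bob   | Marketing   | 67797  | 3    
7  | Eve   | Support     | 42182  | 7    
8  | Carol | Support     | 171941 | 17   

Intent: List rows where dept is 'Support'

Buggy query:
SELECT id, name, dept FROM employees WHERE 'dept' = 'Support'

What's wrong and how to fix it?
Bug: 'dept' in single quotes is a string literal, not the column; the comparison is literal-vs-literal and never true

Fix: Reference the column as dept without single quotes

Corrected query:
SELECT id, name, dept FROM employees WHERE dept = 'Support'

Result:
id | name  | dept   
---+-------+--------
2  | Iris  | Support
7  | Eve   | Support
8  | Carol | Support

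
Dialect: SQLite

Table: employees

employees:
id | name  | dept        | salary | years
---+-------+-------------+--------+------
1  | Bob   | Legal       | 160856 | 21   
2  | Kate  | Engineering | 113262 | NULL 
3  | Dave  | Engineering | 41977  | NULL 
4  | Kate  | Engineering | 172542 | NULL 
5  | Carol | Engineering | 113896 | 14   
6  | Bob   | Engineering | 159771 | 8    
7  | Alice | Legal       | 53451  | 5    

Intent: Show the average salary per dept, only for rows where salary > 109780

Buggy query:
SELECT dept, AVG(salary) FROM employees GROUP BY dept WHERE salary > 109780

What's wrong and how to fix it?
Bug: WHERE cannot follow GROUP BY

Fix: Place WHERE between FROM and GROUP BY

Corrected query:
SELECT dept, AVG(salary) FROM employees WHERE salary > 109780 GROUP BY dept

Result:
dept        | AVG(salary)
------------+------------
Engineering | 139867.75  
Legal       | 160856     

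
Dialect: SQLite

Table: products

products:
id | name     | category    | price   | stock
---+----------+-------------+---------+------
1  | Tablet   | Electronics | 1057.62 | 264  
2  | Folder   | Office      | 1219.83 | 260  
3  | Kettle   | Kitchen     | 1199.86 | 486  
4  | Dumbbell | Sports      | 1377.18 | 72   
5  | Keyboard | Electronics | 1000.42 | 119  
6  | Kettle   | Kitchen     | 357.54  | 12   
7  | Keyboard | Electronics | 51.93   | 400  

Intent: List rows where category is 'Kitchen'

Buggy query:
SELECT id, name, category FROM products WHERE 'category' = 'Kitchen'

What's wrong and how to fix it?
Bug: 'category' in single quotes is a string literal, not the column; the comparison is literal-vs-literal and never true

Fix: Remove the quotes around the column name (or use double quotes for an identifier)

Corrected query:
SELECT id, name, category FROM products WHERE category = 'Kitchen'

Result:
id | name   | category
---+--------+---------
3  | Kettle | Kitchen 
6  | Kettle | Kitchen 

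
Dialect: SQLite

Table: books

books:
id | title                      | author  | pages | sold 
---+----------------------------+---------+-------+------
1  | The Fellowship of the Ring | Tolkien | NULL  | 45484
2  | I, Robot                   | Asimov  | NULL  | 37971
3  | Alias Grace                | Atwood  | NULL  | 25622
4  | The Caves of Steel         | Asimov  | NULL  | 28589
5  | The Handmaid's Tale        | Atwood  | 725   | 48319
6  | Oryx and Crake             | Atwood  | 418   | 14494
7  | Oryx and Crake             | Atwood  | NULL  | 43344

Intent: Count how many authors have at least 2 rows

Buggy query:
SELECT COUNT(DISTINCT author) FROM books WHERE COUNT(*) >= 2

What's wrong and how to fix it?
Bug: COUNT(*) cannot appear in WHERE; the per-group count doesn't exist yet

Fix: Group first with HAVING COUNT(*) >= 2, then COUNT the resulting groups

Corrected query:
SELECT COUNT(*) FROM (SELECT author FROM books GROUP BY author HAVING COUNT(*) >= 2)

Result:
COUNT(*)
--------
2       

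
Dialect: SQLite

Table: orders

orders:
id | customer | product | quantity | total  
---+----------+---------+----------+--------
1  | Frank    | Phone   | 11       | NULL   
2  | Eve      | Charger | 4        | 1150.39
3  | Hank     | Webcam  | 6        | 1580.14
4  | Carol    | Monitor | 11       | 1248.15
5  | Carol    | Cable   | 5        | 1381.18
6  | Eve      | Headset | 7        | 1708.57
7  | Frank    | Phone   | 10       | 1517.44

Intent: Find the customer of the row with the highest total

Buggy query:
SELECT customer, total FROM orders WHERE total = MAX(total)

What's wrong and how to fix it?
Bug: MAX(total) is an aggregate and cannot be used directly in WHERE

Fix: Wrap MAX in a scalar subquery so WHERE compares against a single value

Corrected query:
SELECT customer, total FROM orders WHERE total = (SELECT MAX(total) FROM orders)

Result:
customer | total  
---------+--------
Eve      | 1708.57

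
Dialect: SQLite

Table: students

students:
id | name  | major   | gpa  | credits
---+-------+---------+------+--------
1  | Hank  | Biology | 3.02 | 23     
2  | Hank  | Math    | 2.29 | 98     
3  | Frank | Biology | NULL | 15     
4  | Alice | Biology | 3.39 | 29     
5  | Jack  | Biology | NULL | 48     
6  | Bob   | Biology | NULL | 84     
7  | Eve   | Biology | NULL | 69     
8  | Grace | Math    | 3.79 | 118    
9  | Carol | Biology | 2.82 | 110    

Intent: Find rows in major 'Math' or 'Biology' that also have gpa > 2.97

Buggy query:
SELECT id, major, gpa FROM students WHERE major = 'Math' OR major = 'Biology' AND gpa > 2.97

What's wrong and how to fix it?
Bug: Without parentheses, AND is evaluated before OR, so the gpa filter only applies to the 'Biology' branch

Fix: Add parentheses around the OR so the AND applies to both alternatives

Corrected query:
SELECT id, major, gpa FROM students WHERE (major = 'Math' OR major = 'Biology') AND gpa > 2.97

Result:
id | major   | gpa 
---+---------+-----
1  | Biology | 3.02
4  | Biology | 3.39
8  | Math    | 3.79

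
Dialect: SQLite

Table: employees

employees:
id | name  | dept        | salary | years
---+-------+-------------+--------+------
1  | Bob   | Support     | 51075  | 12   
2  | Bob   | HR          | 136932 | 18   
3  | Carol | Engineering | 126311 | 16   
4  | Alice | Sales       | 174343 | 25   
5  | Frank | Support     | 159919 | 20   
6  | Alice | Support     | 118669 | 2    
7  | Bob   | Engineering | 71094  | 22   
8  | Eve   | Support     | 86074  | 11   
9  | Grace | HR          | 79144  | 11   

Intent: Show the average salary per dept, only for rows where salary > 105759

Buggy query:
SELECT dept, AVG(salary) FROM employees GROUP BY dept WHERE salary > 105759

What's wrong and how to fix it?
Bug: Row-level WHERE must come before GROUP BY in the clause order

Fix: Place WHERE between FROM and GROUP BY

Corrected query:
SELECT dept, AVG(salary) FROM employees WHERE salary > 105759 GROUP BY dept

Result:
dept        | AVG(salary)
------------+------------
Engineering | 126311     
HR          | 136932     
Sales       | 174343     
Support     | 139294     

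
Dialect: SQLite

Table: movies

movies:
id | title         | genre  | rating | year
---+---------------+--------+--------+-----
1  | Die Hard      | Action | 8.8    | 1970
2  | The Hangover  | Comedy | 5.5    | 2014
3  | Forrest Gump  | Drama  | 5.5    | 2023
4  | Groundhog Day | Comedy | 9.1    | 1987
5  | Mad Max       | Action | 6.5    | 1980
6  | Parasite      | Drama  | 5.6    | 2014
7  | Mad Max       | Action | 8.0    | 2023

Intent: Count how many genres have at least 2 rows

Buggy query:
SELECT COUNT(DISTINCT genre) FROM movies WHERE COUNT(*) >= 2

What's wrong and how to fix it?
Bug: COUNT(*) cannot appear in WHERE; the per-group count doesn't exist yet

Fix: Use a subquery that GROUPs and filters with HAVING, then count its rows

Corrected query:
SELECT COUNT(*) FROM (SELECT genre FROM movies GROUP BY genre HAVING COUNT(*) >= 2)

Result:
COUNT(*)
--------
3       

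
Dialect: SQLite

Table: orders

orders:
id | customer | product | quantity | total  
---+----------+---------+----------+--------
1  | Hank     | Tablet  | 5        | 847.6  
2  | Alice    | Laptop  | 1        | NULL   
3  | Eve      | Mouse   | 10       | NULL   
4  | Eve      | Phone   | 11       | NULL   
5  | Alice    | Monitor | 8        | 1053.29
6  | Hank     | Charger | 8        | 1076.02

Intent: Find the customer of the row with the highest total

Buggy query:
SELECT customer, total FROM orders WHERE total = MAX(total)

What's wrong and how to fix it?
Bug: MAX(total) is an aggregate and cannot be used directly in WHERE

Fix: Wrap MAX in a scalar subquery so WHERE compares against a single value

Corrected query:
SELECT customer, total FROM orders WHERE total = (SELECT MAX(total) FROM orders)

Result:
customer | total  
---------+--------
Hank     | 1076.02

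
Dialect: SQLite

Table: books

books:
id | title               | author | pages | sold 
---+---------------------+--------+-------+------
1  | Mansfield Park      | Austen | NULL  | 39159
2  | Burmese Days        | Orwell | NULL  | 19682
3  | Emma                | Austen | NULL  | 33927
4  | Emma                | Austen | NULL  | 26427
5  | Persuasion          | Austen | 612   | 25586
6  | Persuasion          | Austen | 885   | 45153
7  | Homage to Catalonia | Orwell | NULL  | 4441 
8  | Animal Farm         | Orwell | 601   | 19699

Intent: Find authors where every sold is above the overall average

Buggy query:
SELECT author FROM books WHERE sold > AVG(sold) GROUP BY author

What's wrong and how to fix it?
Bug: WHERE evaluates per row before aggregation, so AVG() is unavailable

Fix: Compute the overall average in a scalar subquery and compare each group's MIN against it in HAVING

Corrected query:
SELECT author FROM books GROUP BY author HAVING MIN(sold) > (SELECT AVG(sold) FROM books)

Result:
(no rows)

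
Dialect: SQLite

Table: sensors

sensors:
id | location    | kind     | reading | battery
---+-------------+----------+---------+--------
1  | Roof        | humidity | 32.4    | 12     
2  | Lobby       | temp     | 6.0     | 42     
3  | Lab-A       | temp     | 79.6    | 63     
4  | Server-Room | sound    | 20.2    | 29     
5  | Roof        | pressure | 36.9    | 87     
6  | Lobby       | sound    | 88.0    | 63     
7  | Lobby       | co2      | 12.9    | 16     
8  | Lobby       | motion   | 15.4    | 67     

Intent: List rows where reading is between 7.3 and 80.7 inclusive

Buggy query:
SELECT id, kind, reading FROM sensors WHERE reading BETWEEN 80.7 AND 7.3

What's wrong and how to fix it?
Bug: BETWEEN expects the lower bound first; with 80.7 AND 7.3 the range is empty

Fix: Swap the bounds so the smaller value comes first

Corrected query:
SELECT id, kind, reading FROM sensors WHERE reading BETWEEN 7.3 AND 80.7

Result:
id | kind     | reading
---+----------+--------
1  | humidity | 32.4   
3  | temp     | 79.6   
4  | sound    | 20.2   
5  | pressure | 36.9   
7  | co2      | 12.9   
8  | motion   | 15.4   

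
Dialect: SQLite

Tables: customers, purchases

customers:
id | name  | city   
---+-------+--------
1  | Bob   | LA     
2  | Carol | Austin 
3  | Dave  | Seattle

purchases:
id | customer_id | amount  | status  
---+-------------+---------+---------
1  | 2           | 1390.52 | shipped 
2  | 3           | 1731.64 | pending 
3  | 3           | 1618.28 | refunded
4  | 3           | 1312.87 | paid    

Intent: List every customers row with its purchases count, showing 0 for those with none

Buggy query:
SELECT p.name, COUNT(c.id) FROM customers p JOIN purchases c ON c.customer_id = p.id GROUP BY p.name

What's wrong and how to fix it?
Bug: An inner join excludes parents with zero children

Fix: Switch to LEFT JOIN to retain unmatched parent rows

Corrected query:
SELECT p.name, COUNT(c.id) FROM customers p LEFT JOIN purchases c ON c.customer_id = p.id GROUP BY p.name

Result:
name  | COUNT(c.id)
------+------------
Bob   | 0          
Carol | 1          
Dave  | 3          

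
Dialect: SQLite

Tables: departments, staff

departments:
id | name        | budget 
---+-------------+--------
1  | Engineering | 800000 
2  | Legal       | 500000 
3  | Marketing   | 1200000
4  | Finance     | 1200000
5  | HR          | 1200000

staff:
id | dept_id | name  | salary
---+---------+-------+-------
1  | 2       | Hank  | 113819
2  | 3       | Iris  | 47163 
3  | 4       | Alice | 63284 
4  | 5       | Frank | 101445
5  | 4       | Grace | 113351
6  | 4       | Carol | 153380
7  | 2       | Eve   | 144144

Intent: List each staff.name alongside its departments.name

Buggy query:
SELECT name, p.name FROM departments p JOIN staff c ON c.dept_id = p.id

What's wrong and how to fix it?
Bug: 'name' exists in both joined tables, so the database can't tell which one is meant

Fix: Qualify the column with its table alias (c.name)

Corrected query:
SELECT c.name, p.name FROM departments p JOIN staff c ON c.dept_id = p.id

Result:
name  | name     
------+----------
Hank  | Legal    
Iris  | Marketing
Alice | Finance  
Frank | HR       
Grace | Finance  
Carol | Finance  
Eve   | Legal    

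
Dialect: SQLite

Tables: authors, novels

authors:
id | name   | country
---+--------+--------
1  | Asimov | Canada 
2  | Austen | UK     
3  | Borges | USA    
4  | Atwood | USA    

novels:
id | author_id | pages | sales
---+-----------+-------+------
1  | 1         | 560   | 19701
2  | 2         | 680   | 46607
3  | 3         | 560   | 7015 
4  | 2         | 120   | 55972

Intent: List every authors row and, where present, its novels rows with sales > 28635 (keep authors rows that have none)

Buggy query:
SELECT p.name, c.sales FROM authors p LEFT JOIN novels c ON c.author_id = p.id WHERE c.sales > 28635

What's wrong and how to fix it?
Bug: Filtering c.sales in WHERE discards the NULL rows produced by LEFT JOIN, turning it into an inner join

Fix: Move the right-table condition into the ON clause so unmatched parents are kept

Corrected query:
SELECT p.name, c.sales FROM authors p LEFT JOIN novels c ON c.author_id = p.id AND c.sales > 28635

Result:
name   | sales
-------+------
Asimov | NULL 
Austen | 46607
Austen | 55972
Borges | NULL 
Atwood | NULL 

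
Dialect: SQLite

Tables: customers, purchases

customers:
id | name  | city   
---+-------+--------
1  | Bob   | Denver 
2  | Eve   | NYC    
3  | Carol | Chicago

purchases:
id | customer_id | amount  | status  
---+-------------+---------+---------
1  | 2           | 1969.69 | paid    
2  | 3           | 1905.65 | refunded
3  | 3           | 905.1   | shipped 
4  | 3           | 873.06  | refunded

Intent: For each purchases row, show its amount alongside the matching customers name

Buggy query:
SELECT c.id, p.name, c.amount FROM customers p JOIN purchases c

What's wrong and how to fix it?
Bug: Missing join condition: each purchases row is matched to all customers rows instead of just its own

Fix: Specify the join condition linking the foreign key to the parent id

Corrected query:
SELECT c.id, p.name, c.amount FROM customers p JOIN purchases c ON c.customer_id = p.id

Result:
id | name  | amount 
---+-------+--------
1  | Eve   | 1969.69
2  | Carol | 1905.65
3  | Carol | 905.1  
4  | Carol | 873.06 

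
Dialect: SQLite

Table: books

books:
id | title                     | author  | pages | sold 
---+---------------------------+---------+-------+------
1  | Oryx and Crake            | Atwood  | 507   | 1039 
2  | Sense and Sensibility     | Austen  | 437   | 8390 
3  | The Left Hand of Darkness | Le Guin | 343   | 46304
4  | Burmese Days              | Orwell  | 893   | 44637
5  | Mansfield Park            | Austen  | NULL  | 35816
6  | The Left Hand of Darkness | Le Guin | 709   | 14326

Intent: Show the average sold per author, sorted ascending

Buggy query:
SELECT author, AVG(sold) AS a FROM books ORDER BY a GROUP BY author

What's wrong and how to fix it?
Bug: ORDER BY appears before GROUP BY; SQL clause order requires GROUP BY first

Fix: Reorder: SELECT … FROM … GROUP BY … ORDER BY …

Corrected query:
SELECT author, AVG(sold) AS a FROM books GROUP BY author ORDER BY a

Result:
author  | a    
--------+------
Atwood  | 1039 
Austen  | 22103
Le Guin | 30315
Orwell  | 44637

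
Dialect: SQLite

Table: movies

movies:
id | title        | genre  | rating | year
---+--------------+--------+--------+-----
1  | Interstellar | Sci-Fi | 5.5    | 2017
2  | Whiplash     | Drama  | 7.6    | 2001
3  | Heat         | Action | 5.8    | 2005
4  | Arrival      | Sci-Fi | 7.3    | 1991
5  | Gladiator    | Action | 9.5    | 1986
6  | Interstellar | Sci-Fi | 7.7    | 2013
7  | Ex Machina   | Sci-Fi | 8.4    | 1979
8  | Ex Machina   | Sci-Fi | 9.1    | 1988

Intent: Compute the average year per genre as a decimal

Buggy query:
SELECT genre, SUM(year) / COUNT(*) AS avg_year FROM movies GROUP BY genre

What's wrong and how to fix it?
Bug: Both operands are integers, so '/' performs integer division and truncates

Fix: Multiply by 1.0 (or CAST to REAL) to force floating-point division

Corrected query:
SELECT genre, SUM(year) * 1.0 / COUNT(*) AS avg_year FROM movies GROUP BY genre

Result:
genre  | avg_year
-------+---------
Action | 1995.5  
Drama  | 2001    
Sci-Fi | 1997.6  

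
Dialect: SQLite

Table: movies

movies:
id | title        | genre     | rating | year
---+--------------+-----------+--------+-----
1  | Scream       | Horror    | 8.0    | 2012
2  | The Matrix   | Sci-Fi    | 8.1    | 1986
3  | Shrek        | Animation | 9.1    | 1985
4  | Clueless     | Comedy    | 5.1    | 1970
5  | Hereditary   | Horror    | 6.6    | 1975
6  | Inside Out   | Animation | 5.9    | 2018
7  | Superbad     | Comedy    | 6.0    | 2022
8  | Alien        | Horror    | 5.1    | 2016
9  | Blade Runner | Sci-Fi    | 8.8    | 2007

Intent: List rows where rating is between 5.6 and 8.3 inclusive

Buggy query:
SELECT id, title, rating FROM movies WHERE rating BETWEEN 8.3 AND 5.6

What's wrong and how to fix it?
Bug: The bounds are reversed; BETWEEN a AND b requires a <= b to match anything

Fix: Swap the bounds so the smaller value comes first

Corrected query:
SELECT id, title, rating FROM movies WHERE rating BETWEEN 5.6 AND 8.3

Result:
id | title      | rating
---+------------+-------
1  | Scream     | 8     
2  | The Matrix | 8.1   
5  | Hereditary | 6.6   
6  | Inside Out | 5.9   
7  | Superbad   | 6     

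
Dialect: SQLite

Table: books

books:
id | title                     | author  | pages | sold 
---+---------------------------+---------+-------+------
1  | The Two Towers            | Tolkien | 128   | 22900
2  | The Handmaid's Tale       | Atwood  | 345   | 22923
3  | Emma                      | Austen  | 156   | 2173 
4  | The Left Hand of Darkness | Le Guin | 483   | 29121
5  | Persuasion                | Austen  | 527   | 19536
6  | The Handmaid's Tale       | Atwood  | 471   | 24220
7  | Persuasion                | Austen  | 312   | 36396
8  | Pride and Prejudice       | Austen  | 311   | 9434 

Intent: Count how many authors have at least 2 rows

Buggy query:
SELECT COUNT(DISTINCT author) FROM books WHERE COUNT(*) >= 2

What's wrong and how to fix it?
Bug: COUNT(*) cannot appear in WHERE; the per-group count doesn't exist yet

Fix: Use a subquery that GROUPs and filters with HAVING, then count its rows

Corrected query:
SELECT COUNT(*) FROM (SELECT author FROM books GROUP BY author HAVING COUNT(*) >= 2)

Result:
COUNT(*)
--------
2       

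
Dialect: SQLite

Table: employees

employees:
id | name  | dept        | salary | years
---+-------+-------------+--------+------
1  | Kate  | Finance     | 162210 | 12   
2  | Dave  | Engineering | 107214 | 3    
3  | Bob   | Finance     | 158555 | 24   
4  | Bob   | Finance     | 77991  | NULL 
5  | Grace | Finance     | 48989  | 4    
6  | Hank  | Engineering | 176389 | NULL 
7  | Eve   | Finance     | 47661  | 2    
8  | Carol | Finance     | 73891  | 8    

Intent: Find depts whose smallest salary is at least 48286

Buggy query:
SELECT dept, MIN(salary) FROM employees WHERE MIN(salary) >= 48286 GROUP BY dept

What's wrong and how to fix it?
Bug: MIN() in WHERE is a misuse of aggregate

Fix: Use HAVING for the per-group MIN condition

Corrected query:
SELECT dept, MIN(salary) FROM employees GROUP BY dept HAVING MIN(salary) >= 48286

Result:
dept        | MIN(salary)
------------+------------
Engineering | 107214     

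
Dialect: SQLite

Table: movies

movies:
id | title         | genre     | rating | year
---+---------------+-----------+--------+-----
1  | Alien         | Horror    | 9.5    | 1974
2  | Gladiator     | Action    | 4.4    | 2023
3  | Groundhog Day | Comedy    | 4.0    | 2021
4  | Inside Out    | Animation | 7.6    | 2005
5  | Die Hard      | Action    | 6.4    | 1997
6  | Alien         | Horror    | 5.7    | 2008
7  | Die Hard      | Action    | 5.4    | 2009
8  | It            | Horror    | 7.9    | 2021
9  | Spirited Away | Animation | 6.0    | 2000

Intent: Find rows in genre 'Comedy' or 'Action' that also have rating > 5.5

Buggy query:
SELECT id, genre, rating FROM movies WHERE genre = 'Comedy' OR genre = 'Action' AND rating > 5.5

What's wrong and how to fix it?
Bug: Without parentheses, AND is evaluated before OR, so the rating filter only applies to the 'Action' branch

Fix: Add parentheses around the OR so the AND applies to both alternatives

Corrected query:
SELECT id, genre, rating FROM movies WHERE (genre = 'Comedy' OR genre = 'Action') AND rating > 5.5

Result:
id | genre  | rating
---+--------+-------
5  | Action | 6.4   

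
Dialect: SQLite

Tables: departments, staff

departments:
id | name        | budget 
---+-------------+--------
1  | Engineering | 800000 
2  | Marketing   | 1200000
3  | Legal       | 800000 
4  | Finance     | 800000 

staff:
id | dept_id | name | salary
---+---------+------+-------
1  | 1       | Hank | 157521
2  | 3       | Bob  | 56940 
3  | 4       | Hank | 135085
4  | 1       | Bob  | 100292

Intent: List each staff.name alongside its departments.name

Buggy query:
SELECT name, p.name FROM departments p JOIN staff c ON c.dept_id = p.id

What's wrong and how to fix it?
Bug: Both tables have a 'name' column; the unqualified reference is ambiguous

Fix: Qualify the column with its table alias (c.name)

Corrected query:
SELECT c.name, p.name FROM departments p JOIN staff c ON c.dept_id = p.id

Result:
name | name       
-----+------------
Hank | Engineering
Bob  | Legal      
Hank | Finance    
Bob  | Engineering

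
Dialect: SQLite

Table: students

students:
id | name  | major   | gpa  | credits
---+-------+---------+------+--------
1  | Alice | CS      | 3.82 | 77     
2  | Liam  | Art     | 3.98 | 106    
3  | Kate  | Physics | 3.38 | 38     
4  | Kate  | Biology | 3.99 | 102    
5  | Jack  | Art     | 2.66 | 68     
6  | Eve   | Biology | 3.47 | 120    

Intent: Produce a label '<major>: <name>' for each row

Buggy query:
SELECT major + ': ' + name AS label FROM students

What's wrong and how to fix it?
Bug: '+' is numeric addition; on text columns SQLite converts them to 0 instead of concatenating

Fix: Use the || operator for string concatenation

Corrected query:
SELECT major || ': ' || name AS label FROM students

Result:
label        
-------------
CS: Alice    
Art: Liam    
Physics: Kate
Biology: Kate
Art: Jack    
Biology: Eve 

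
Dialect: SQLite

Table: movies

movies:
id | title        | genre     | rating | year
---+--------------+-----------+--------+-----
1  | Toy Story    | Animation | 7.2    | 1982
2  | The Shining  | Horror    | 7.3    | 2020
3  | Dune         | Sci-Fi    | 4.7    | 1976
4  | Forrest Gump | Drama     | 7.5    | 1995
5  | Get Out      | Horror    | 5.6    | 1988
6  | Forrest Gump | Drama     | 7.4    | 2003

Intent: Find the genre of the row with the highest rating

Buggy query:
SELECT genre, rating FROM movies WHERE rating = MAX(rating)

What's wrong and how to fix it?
Bug: MAX(rating) is an aggregate and cannot be used directly in WHERE

Fix: Use a subquery: WHERE rating = (SELECT MAX(rating) FROM movies)

Corrected query:
SELECT genre, rating FROM movies WHERE rating = (SELECT MAX(rating) FROM movies)

Result:
genre | rating
------+-------
Drama | 7.5   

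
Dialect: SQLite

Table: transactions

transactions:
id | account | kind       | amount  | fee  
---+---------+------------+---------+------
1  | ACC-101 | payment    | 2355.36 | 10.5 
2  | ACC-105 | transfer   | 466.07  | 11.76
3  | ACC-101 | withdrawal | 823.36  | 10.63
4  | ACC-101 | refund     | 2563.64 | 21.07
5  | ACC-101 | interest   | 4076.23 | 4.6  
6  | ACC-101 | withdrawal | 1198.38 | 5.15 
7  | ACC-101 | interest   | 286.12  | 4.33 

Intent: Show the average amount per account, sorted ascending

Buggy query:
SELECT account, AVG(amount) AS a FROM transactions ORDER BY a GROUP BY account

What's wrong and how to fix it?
Bug: GROUP BY must precede ORDER BY

Fix: Move ORDER BY to the end, after GROUP BY

Corrected query:
SELECT account, AVG(amount) AS a FROM transactions GROUP BY account ORDER BY a

Result:
account | a          
--------+------------
ACC-105 | 466.07     
ACC-101 | 1883.848333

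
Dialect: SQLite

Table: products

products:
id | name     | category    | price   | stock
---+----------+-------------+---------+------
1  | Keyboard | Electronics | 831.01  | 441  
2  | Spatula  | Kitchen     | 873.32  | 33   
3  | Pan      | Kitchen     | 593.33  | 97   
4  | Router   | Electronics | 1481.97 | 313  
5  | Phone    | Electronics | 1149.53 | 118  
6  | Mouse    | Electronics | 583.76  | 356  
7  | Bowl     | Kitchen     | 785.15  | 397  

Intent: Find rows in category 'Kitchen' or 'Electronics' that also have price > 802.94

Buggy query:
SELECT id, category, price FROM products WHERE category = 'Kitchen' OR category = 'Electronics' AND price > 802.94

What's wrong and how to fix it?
Bug: AND binds tighter than OR, so this parses as category = 'Kitchen' OR (category = 'Electronics' AND price > 802.94)

Fix: Add parentheses around the OR so the AND applies to both alternatives

Corrected query:
SELECT id, category, price FROM products WHERE (category = 'Kitchen' OR category = 'Electronics') AND price > 802.94

Result:
id | category    | price  
---+-------------+--------
1  | Electronics | 831.01 
2  | Kitchen     | 873.32 
4  | Electronics | 1481.97
5  | Electronics | 1149.53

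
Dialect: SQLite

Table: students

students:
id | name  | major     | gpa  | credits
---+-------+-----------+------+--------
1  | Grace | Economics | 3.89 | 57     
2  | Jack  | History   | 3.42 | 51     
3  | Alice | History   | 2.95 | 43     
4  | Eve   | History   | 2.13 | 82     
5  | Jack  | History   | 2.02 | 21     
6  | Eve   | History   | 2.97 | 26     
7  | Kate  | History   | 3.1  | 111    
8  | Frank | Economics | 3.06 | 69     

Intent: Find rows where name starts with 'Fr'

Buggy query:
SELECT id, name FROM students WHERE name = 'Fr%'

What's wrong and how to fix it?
Bug: Wildcards only work with LIKE; '=' treats '%' as a literal character

Fix: Use LIKE for wildcard pattern matching

Corrected query:
SELECT id, name FROM students WHERE name LIKE 'Fr%'

Result:
id | name 
---+------
8  | Frank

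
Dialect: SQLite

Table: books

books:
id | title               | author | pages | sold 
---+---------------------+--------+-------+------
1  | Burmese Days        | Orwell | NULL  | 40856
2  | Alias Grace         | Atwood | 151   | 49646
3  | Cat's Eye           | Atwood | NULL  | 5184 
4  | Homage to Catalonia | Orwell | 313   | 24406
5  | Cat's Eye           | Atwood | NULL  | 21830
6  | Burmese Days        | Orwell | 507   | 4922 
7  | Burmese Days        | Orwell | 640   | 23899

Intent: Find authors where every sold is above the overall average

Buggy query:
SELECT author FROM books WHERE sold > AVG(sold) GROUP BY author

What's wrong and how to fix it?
Bug: WHERE evaluates per row before aggregation, so AVG() is unavailable

Fix: Compute the overall average in a scalar subquery and compare each group's MIN against it in HAVING

Corrected query:
SELECT author FROM books GROUP BY author HAVING MIN(sold) > (SELECT AVG(sold) FROM books)

Result:
(no rows)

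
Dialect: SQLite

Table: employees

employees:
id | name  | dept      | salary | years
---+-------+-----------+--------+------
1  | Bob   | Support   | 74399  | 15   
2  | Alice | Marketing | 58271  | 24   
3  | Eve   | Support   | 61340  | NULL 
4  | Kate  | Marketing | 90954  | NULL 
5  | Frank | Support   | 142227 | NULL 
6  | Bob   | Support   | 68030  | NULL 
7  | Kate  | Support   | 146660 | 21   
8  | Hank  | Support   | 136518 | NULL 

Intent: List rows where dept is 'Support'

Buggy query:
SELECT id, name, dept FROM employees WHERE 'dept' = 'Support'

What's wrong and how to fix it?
Bug: 'dept' in single quotes is a string literal, not the column; the comparison is literal-vs-literal and never true

Fix: Remove the quotes around the column name (or use double quotes for an identifier)

Corrected query:
SELECT id, name, dept FROM employees WHERE dept = 'Support'

Result:
id | name  | dept   
---+-------+--------
1  | Bob   | Support
3  | Eve   | Support
5  | Frank | Support
6  | Bob   | Support
7  | Kate  | Support
8  | Hank  | Support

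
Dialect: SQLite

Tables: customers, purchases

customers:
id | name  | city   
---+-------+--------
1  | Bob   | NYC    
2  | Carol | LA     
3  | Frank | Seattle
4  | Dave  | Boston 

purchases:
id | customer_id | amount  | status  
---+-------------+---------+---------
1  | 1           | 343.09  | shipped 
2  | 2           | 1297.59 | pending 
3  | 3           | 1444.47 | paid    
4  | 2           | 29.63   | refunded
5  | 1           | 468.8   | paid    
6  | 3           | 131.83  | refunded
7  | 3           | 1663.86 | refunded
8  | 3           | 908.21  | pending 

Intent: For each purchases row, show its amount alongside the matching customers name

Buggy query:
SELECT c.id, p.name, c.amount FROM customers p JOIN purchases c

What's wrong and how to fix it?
Bug: Missing join condition: each purchases row is matched to all customers rows instead of just its own

Fix: Add ON c.customer_id = p.id to the JOIN

Corrected query:
SELECT c.id, p.name, c.amount FROM customers p JOIN purchases c ON c.customer_id = p.id

Result:
id | name  | amount 
---+-------+--------
1  | Bob   | 343.09 
2  | Carol | 1297.59
3  | Frank | 1444.47
4  | Carol | 29.63  
5  | Bob   | 468.8  
6  | Frank | 131.83 
7  | Frank | 1663.86
8  | Frank | 908.21 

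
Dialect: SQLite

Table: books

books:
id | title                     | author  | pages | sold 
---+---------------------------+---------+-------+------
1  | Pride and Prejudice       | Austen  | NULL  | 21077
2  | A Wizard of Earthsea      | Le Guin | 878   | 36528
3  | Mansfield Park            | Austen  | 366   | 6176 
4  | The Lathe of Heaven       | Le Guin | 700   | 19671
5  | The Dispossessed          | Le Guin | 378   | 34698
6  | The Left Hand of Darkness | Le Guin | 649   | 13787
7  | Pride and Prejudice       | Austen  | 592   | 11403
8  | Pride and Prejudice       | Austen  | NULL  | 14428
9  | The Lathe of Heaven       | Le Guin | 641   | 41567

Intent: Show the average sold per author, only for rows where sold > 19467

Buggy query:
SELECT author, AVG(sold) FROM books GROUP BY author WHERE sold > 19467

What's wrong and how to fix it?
Bug: Row-level WHERE must come before GROUP BY in the clause order

Fix: Move the WHERE clause before GROUP BY

Corrected query:
SELECT author, AVG(sold) FROM books WHERE sold > 19467 GROUP BY author

Result:
author  | AVG(sold)
--------+----------
Austen  | 21077    
Le Guin | 33116    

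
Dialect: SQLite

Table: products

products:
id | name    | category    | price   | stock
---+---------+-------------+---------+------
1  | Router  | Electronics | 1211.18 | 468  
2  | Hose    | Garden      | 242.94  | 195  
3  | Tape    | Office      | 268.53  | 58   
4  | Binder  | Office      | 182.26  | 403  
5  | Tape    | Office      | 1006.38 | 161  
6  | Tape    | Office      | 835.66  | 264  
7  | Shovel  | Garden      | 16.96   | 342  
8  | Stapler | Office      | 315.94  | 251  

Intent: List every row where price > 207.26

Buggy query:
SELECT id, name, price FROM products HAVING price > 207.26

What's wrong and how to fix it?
Bug: This is a non-aggregate query (no GROUP BY, no aggregates), so in SQLite the HAVING clause is invalid here; a row-level condition belongs in WHERE

Fix: Replace HAVING with WHERE since the condition applies to individual rows

Corrected query:
SELECT id, name, price FROM products WHERE price > 207.26

Result:
id | name    | price  
---+---------+--------
1  | Router  | 1211.18
2  | Hose    | 242.94 
3  | Tape    | 268.53 
5  | Tape    | 1006.38
6  | Tape    | 835.66 
8  | Stapler | 315.94 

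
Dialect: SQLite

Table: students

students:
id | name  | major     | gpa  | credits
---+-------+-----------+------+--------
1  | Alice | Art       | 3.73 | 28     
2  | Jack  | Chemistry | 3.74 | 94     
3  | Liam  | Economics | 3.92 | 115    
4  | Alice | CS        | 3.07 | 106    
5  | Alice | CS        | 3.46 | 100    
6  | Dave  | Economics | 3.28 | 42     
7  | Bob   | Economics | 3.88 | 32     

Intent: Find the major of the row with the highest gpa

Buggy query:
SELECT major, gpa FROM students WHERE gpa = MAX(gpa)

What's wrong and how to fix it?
Bug: MAX(gpa) is an aggregate and cannot be used directly in WHERE

Fix: Wrap MAX in a scalar subquery so WHERE compares against a single value

Corrected query:
SELECT major, gpa FROM students WHERE gpa = (SELECT MAX(gpa) FROM students)

Result:
major     | gpa 
----------+-----
Economics | 3.92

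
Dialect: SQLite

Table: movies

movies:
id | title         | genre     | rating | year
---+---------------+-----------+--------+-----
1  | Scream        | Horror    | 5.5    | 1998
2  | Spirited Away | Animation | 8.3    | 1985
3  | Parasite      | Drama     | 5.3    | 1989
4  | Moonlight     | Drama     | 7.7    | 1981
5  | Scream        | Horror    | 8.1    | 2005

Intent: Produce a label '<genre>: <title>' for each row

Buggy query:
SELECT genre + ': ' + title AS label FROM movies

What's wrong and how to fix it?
Bug: SQLite uses || for string concatenation; + coerces text to numbers (yielding 0)

Fix: Replace + with || to concatenate text

Corrected query:
SELECT genre || ': ' || title AS label FROM movies

Result:
label                   
------------------------
Horror: Scream          
Animation: Spirited Away
Drama: Parasite         
Drama: Moonlight        
Horror: Scream          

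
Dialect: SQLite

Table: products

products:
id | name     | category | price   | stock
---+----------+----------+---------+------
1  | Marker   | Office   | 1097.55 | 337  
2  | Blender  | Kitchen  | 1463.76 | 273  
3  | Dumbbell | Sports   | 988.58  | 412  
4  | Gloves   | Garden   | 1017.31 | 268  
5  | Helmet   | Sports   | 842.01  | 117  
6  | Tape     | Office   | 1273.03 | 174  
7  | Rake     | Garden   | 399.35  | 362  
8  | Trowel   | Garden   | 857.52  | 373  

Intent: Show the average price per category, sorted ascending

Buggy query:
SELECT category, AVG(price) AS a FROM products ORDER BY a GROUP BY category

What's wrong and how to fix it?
Bug: GROUP BY must precede ORDER BY

Fix: Reorder: SELECT … FROM … GROUP BY … ORDER BY …

Corrected query:
SELECT category, AVG(price) AS a FROM products GROUP BY category ORDER BY a

Result:
category | a      
---------+--------
Garden   | 758.06 
Sports   | 915.295
Office   | 1185.29
Kitchen  | 1463.76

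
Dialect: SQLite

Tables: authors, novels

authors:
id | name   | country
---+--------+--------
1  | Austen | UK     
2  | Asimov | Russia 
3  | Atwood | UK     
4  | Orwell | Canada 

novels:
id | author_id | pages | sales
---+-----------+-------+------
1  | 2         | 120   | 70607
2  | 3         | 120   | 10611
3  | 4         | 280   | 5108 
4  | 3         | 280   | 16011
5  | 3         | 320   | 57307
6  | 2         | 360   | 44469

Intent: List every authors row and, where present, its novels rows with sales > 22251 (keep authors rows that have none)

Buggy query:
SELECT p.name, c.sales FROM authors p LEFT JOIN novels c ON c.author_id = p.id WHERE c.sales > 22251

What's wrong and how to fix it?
Bug: Filtering c.sales in WHERE discards the NULL rows produced by LEFT JOIN, turning it into an inner join

Fix: Move the right-table condition into the ON clause so unmatched parents are kept

Corrected query:
SELECT p.name, c.sales FROM authors p LEFT JOIN novels c ON c.author_id = p.id AND c.sales > 22251

Result:
name   | sales
-------+------
Austen | NULL 
Asimov | 44469
Asimov | 70607
Atwood | 57307
Orwell | NULL 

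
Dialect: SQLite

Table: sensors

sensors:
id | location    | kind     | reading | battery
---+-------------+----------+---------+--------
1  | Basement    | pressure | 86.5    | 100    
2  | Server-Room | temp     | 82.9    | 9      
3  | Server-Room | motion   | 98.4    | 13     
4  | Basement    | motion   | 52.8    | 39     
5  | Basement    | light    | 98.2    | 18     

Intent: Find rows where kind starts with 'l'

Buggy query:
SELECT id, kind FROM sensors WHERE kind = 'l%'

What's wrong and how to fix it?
Bug: Wildcards only work with LIKE; '=' treats '%' as a literal character

Fix: Use LIKE for wildcard pattern matching

Corrected query:
SELECT id, kind FROM sensors WHERE kind LIKE 'l%'

Result:
id | kind 
---+------
5  | light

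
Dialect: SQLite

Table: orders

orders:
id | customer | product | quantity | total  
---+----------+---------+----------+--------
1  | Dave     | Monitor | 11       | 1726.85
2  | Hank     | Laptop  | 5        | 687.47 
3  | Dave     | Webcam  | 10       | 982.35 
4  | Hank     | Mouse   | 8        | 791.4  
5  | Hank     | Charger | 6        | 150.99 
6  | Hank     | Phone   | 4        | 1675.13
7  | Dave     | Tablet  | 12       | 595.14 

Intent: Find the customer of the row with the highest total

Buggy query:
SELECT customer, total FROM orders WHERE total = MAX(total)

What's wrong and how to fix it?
Bug: MAX(total) is an aggregate and cannot be used directly in WHERE

Fix: Use a subquery: WHERE total = (SELECT MAX(total) FROM orders)

Corrected query:
SELECT customer, total FROM orders WHERE total = (SELECT MAX(total) FROM orders)

Result:
customer | total  
---------+--------
Dave     | 1726.85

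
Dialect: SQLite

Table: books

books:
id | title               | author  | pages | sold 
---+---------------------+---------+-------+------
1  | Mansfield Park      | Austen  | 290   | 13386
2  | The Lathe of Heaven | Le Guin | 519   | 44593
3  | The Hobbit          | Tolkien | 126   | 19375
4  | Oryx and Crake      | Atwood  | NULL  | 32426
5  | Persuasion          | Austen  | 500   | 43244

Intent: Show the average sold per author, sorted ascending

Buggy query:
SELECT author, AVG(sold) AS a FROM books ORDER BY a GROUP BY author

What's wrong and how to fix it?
Bug: ORDER BY appears before GROUP BY; SQL clause order requires GROUP BY first

Fix: Reorder: SELECT … FROM … GROUP BY … ORDER BY …

Corrected query:
SELECT author, AVG(sold) AS a FROM books GROUP BY author ORDER BY a

Result:
author  | a    
--------+------
Tolkien | 19375
Austen  | 28315
Atwood  | 32426
Le Guin | 44593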